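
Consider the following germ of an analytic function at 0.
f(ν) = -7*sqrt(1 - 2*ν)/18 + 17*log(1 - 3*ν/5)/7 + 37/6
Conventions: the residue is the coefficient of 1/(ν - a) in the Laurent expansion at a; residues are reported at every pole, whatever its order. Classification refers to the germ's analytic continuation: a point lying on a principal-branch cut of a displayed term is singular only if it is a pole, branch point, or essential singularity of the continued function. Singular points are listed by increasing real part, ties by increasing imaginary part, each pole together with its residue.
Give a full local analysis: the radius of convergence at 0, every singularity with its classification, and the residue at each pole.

Branch term (17/7)*log(1 - ν/(5/3)): its argument vanishes at ν = 5/3, a logarithmic branch point, modulus 5/3.
Branch term (-7/18)*sqrt(1 - ν/(1/2)): its argument vanishes at ν = 1/2, a square-root branch point, modulus 1/2.
The radius of convergence is the smallest modulus among the singular points: 1/2.
List the singular points by increasing real part (a conjugate pair: the negative imaginary part first).

Radius of convergence at 0: 1/2.
At 1/2: an algebraic (square-root) branch point.
At 5/3: a logarithmic branch point.


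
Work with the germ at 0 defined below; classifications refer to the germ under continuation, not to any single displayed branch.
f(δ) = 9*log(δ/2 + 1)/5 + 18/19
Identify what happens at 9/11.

The point is a regular point.

There is no denominator, hence no pole anywhere.
Branch term log(1 - δ/(-2)): argument at 9/11 is 31/22, nonzero, so 9/11 is not its branch point (a point on a principal cut is still regular for the continued germ).
So the germ continues analytically to 9/11.


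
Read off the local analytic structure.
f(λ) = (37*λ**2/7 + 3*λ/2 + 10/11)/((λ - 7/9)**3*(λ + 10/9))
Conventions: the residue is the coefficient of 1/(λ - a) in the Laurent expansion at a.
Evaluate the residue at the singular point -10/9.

The residue is -323775/378301.

At the order-1 pole -10/9 set g(λ) = (λ - (-10/9))*f(λ) = (37*λ**2/7 + 3*λ/2 + 10/11)/(λ - 7/9)**3.
Simple pole: residue = g(a) at a = -10/9, which is -323775/378301.


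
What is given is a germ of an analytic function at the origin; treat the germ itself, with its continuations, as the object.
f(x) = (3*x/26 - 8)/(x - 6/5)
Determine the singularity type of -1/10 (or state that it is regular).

The point is a regular point.

Denominator factors: x - 6/5 = -13/10 at x = -1/10 — none vanishes.
So the germ continues analytically to -1/10.


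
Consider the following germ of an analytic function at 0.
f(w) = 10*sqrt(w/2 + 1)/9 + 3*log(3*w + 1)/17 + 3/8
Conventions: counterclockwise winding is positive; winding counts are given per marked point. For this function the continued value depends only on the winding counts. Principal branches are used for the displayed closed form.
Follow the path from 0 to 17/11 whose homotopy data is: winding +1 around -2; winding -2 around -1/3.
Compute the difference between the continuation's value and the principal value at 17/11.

The rational part is single-valued and drops out of the difference; each branch term changes only by its own monodromy.
(10/9)*sqrt(1 - w/(-2)): winding +1 is odd, the square root flips sign, contributing -2*(10/9)*sqrt(1 - (17/11)/(-2)) = -2*(10/9)*sqrt(39/22) = -(10/99)*sqrt(858).
(3/17)*log(1 - w/(-1/3)): each positive loop around -1/3 adds 2*pi*i to the log, so winding -2 contributes (3/17)*(-2)*2*pi*i = -(12/17)*pi*i.
Summing the contributions at w = 17/11 gives (-(10/99)*sqrt(858)) - ((12/17)*pi)*i.

Continued minus principal equals (-(10/99)*sqrt(858)) - ((12/17)*pi)*i.


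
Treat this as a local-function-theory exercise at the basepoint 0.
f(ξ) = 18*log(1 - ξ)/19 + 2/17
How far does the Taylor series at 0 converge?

Branch term (18/19)*log(1 - ξ/(1)): its argument vanishes at ξ = 1, a logarithmic branch point, modulus 1.
The radius of convergence is the smallest modulus among the singular points: 1.

The radius of convergence is 1.


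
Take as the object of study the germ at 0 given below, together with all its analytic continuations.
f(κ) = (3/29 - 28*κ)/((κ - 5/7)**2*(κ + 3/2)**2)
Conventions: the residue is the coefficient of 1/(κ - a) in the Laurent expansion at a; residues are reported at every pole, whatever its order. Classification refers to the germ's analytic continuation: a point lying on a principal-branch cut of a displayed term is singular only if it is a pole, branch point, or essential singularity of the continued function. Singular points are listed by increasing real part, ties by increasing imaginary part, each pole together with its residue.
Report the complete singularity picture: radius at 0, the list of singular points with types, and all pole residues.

Denominator factor (κ + 3/2)^2: pole of order 2 at -3/2, modulus 3/2.
Denominator factor (κ - 5/7)^2: pole of order 2 at 5/7, modulus 5/7.
The radius of convergence is the smallest modulus among the singular points: 5/7.
At the order-2 pole -3/2 set g(κ) = (κ - (-3/2))^2*f(κ) = (3/29 - 28*κ)/(κ - 5/7)**2.
Order-2 pole: residue = g'(a); g'(-3/2) = 1767136/863939, so the residue is 1767136/863939.
At the order-2 pole 5/7 set g(κ) = (κ - (5/7))^2*f(κ) = (3/29 - 28*κ)/(κ + 3/2)**2.
Order-2 pole: residue = g'(a); g'(5/7) = -1767136/863939, so the residue is -1767136/863939.
List the singular points by increasing real part (a conjugate pair: the negative imaginary part first).

Radius of convergence at 0: 5/7.
At -3/2: a pole of order 2; residue 1767136/863939.
At 5/7: a pole of order 2; residue -1767136/863939.


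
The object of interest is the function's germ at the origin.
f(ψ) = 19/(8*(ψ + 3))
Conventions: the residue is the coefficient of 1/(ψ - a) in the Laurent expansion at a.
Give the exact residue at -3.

The residue is 19/8.

At the order-1 pole -3 set g(ψ) = (ψ - (-3))*f(ψ) = 19/8.
Simple pole: residue = g(a) at a = -3, which is 19/8.


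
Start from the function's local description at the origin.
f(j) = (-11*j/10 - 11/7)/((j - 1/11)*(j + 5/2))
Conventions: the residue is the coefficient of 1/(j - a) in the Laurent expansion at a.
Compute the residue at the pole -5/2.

At the order-1 pole -5/2 set g(j) = (j - (-5/2))*f(j) = (-11*j/10 - 11/7)/(j - 1/11).
Simple pole: residue = g(a) at a = -5/2, which is -121/266.

The residue is -121/266.


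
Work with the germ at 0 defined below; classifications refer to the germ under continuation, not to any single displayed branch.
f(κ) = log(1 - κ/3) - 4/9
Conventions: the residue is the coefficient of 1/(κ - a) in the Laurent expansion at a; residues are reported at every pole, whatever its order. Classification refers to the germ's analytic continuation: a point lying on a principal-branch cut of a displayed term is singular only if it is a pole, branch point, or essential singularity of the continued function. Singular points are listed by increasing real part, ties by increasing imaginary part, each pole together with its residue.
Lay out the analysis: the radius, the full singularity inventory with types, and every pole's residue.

Branch term (1)*log(1 - κ/(3)): its argument vanishes at κ = 3, a logarithmic branch point, modulus 3.
The radius of convergence is the smallest modulus among the singular points: 3.

Radius of convergence at 0: 3.
At 3: a logarithmic branch point.


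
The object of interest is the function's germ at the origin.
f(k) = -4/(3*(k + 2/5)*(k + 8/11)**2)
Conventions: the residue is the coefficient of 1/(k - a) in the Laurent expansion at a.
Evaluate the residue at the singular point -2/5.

At the order-1 pole -2/5 set g(k) = (k - (-2/5))*f(k) = -4/(3*(k + 8/11)**2).
Simple pole: residue = g(a) at a = -2/5, which is -3025/243.

The residue is -3025/243.


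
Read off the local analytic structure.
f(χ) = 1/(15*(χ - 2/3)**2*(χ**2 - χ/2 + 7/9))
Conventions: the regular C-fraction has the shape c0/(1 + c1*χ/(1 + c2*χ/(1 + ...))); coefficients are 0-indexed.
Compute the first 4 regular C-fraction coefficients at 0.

Taylor coefficients (expand at 0): a_0 = 27/140, a_1 = 1377/1960, a_2 = 4131/2744, a_3 = 512487/192080.
c0 = a_0 = 27/140. Peel one level at a time: if S = 1 + c*χ/S' with S'(0) = 1, then c is the χ-coefficient of S and S' = c*χ/(S - 1).
S_1 = c0/f = 1 + (-51/14)*χ + (153/28)*χ^2 + ...; c1 = -51/14.
S_2 = c1*χ/(S_1 - 1) = 1 + (3/2)*χ + (27/34)*χ^2 + ...; c2 = 3/2.
S_3 = c2*χ/(S_2 - 1) = 1 + (-9/17)*χ + ...; c3 = -9/17.

The regular C-fraction coefficients are [27/140, -51/14, 3/2, -9/17].


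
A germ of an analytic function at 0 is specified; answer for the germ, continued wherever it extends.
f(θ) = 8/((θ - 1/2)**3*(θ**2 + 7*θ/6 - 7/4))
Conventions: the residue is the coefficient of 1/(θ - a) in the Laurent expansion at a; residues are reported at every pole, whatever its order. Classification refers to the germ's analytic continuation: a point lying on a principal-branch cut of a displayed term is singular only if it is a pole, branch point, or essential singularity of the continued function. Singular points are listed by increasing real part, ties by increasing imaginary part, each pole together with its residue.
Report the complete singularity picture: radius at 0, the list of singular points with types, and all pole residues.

Radius of convergence at 0: 1/2.
At -7/12 - (1/12)*sqrt(301): a pole of order 1; residue 38784/1331 - (668928/400631)*sqrt(301).
At 1/2: a pole of order 3; residue -77568/1331.
At -7/12 + (1/12)*sqrt(301): a pole of order 1; residue 38784/1331 + (668928/400631)*sqrt(301).


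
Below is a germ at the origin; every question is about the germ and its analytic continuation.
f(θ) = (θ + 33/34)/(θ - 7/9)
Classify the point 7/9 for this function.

The denominator factor θ - 7/9 vanishes at 7/9 and appears to the power 1; the numerator there equals 535/306, nonzero, and no other factor vanishes.
Hence a pole whose order is the multiplicity, 1.

The point is a pole of order 1.


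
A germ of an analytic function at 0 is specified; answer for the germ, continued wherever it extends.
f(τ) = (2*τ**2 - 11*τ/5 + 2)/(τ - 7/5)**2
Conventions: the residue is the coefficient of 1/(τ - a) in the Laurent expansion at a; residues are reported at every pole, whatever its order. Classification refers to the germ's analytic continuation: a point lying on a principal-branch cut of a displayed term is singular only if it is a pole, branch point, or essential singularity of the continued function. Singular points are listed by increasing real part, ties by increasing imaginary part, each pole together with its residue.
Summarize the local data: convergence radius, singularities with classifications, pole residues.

Denominator factor (τ - 7/5)^2: pole of order 2 at 7/5, modulus 7/5.
The radius of convergence is the smallest modulus among the singular points: 7/5.
At the order-2 pole 7/5 set g(τ) = (τ - (7/5))^2*f(τ) = 2*τ**2 - 11*τ/5 + 2.
Order-2 pole: residue = g'(a); g'(7/5) = 17/5, so the residue is 17/5.

Radius of convergence at 0: 7/5.
At 7/5: a pole of order 2; residue 17/5.


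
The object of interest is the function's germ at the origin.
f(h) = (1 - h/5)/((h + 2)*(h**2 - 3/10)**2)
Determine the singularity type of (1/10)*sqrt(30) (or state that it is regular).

The point is a pole of order 2.

The denominator factor h**2 - 3/10 vanishes at (1/10)*sqrt(30) and appears to the power 2; the numerator there equals 1 - (1/50)*sqrt(30), nonzero, and no other factor vanishes.
Hence a pole whose order is the multiplicity, 2.


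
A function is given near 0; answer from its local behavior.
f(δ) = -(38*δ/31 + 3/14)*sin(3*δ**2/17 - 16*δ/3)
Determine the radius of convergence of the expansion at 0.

The factor -sin(3*δ**2/17 - 16*δ/3) is entire and contributes no finite singular point.
The polynomial part has no poles.
No finite singular points: the Taylor series at 0 converges everywhere.

The radius of convergence is infinite.


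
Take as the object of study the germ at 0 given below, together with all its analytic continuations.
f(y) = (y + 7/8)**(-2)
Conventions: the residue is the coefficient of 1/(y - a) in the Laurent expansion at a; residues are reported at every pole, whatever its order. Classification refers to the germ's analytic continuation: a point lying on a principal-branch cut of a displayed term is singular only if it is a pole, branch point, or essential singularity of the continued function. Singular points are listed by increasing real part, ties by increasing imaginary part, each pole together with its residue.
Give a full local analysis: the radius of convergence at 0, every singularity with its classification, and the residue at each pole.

Radius of convergence at 0: 7/8.
At -7/8: a pole of order 2; residue 0.

Denominator factor (y + 7/8)^2: pole of order 2 at -7/8, modulus 7/8.
The radius of convergence is the smallest modulus among the singular points: 7/8.
At the order-2 pole -7/8 set g(y) = (y - (-7/8))^2*f(y) = 1.
Order-2 pole: residue = g'(a); g'(-7/8) = 0, so the residue is 0.


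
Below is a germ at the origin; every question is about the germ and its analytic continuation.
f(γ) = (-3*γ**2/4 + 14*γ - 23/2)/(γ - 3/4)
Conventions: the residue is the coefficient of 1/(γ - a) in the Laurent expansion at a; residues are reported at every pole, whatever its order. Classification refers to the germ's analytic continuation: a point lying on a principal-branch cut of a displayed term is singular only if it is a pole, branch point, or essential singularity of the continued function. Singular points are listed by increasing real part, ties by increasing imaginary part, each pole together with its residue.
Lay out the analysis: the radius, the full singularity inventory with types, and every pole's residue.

Denominator factor (γ - 3/4): pole of order 1 at 3/4, modulus 3/4.
The radius of convergence is the smallest modulus among the singular points: 3/4.
At the order-1 pole 3/4 set g(γ) = (γ - (3/4))*f(γ) = -3*γ**2/4 + 14*γ - 23/2.
Simple pole: residue = g(a) at a = 3/4, which is -91/64.

Radius of convergence at 0: 3/4.
At 3/4: a pole of order 1; residue -91/64.


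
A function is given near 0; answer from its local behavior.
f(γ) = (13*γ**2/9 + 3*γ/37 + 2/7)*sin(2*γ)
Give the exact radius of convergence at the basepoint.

The factor sin(2*γ) is entire and contributes no finite singular point.
The polynomial part has no poles.
No finite singular points: the Taylor series at 0 converges everywhere.

The radius of convergence is infinite.


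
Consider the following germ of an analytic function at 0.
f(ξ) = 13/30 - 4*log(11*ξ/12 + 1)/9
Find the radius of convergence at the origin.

The radius of convergence is 12/11.

Branch term (-4/9)*log(1 - ξ/(-12/11)): its argument vanishes at ξ = -12/11, a logarithmic branch point, modulus 12/11.
The radius of convergence is the smallest modulus among the singular points: 12/11.


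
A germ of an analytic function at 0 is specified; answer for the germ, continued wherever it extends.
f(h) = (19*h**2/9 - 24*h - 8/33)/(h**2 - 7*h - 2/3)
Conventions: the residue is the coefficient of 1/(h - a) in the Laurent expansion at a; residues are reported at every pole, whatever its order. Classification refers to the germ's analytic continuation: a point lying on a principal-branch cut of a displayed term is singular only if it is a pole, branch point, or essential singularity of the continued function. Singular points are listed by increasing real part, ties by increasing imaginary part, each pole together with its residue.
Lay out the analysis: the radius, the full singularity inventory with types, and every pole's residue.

Denominator factor (h**2 - 7*h - 2/3): discriminant 155/3, real irrational roots 7/2 + (1/6)*sqrt(465) and 7/2 - (1/6)*sqrt(465); poles of order 1, moduli 7/2 + (1/6)*sqrt(465) and -7/2 + (1/6)*sqrt(465).
The radius of convergence is the smallest modulus among the singular points: -7/2 + (1/6)*sqrt(465).
The factor h**2 - 7*h - 2/3 splits as (h - a)(h - a') with a = 7/2 - (1/6)*sqrt(465), a' = 7/2 + (1/6)*sqrt(465). At the order-1 pole a set g(h) = (h - a)*f(h) = [19*h**2/9 - 24*h - 8/33] / (h - a').
Simple pole: residue = g(a) at a = 7/2 - (1/6)*sqrt(465), which is -83/18 + (18481/92070)*sqrt(465).
The factor h**2 - 7*h - 2/3 splits as (h - a)(h - a') with a = 7/2 + (1/6)*sqrt(465), a' = 7/2 - (1/6)*sqrt(465). At the order-1 pole a set g(h) = (h - a)*f(h) = [19*h**2/9 - 24*h - 8/33] / (h - a').
Simple pole: residue = g(a) at a = 7/2 + (1/6)*sqrt(465), which is -83/18 - (18481/92070)*sqrt(465).
List the singular points by increasing real part (a conjugate pair: the negative imaginary part first).

Radius of convergence at 0: -7/2 + (1/6)*sqrt(465).
At 7/2 - (1/6)*sqrt(465): a pole of order 1; residue -83/18 + (18481/92070)*sqrt(465).
At 7/2 + (1/6)*sqrt(465): a pole of order 1; residue -83/18 - (18481/92070)*sqrt(465).


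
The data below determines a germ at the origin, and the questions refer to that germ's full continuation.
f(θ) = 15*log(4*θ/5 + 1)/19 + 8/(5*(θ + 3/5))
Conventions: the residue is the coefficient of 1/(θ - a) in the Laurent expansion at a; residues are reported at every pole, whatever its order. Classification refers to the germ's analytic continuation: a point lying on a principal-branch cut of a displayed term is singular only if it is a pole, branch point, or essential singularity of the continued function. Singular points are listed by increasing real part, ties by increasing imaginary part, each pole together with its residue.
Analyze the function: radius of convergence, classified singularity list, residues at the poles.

Denominator factor (θ + 3/5): pole of order 1 at -3/5, modulus 3/5.
Branch term (15/19)*log(1 - θ/(-5/4)): its argument vanishes at θ = -5/4, a logarithmic branch point, modulus 5/4.
The radius of convergence is the smallest modulus among the singular points: 3/5.
The branch term is analytic at -3/5 and contributes nothing to the residue; only the rational part matters.
At the order-1 pole -3/5 set g(θ) = (θ - (-3/5))*(rational part) = 8/5.
Simple pole: residue = g(a) at a = -3/5, which is 8/5.
List the singular points by increasing real part (a conjugate pair: the negative imaginary part first).

Radius of convergence at 0: 3/5.
At -5/4: a logarithmic branch point.
At -3/5: a pole of order 1; residue 8/5.


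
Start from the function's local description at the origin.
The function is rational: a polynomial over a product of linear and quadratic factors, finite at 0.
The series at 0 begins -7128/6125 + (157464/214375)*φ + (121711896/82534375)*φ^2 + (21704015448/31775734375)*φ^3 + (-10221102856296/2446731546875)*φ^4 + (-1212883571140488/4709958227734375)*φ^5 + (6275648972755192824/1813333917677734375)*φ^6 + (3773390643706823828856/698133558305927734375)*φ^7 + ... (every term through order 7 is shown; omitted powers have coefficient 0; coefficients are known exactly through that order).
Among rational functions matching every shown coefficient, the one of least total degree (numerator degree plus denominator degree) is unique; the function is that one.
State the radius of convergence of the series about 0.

The radius of convergence is 7/9.

No rational of total degree below 5 reproduces all 8 coefficients; solving the [0/5] Pade equations on them gives f(φ) = -22/(35*(φ + 7/9)*(φ**2 - 3*φ/11 + 5/6)**2), whose expansion matches every shown term.
Denominator factor (φ**2 - 3*φ/11 + 5/6)^2: discriminant -1183/363, complex-conjugate roots (3/22) + ((13/66)*sqrt(21))*i and (3/22) - ((13/66)*sqrt(21))*i; poles of order 2, moduli (1/6)*sqrt(30) and (1/6)*sqrt(30).
Denominator factor (φ + 7/9): pole of order 1 at -7/9, modulus 7/9.
The radius of convergence is the smallest modulus among the singular points: 7/9.


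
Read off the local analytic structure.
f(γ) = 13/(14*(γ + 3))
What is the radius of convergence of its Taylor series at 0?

The radius of convergence is 3.

Denominator factor (γ + 3): pole of order 1 at -3, modulus 3.
The radius of convergence is the smallest modulus among the singular points: 3.


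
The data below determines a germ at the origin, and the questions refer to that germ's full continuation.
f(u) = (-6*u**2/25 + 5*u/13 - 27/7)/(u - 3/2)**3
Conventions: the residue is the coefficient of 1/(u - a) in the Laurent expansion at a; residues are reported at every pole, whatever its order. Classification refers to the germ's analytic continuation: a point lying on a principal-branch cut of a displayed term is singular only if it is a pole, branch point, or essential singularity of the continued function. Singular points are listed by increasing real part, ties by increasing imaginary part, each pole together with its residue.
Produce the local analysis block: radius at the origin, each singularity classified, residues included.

Denominator factor (u - 3/2)^3: pole of order 3 at 3/2, modulus 3/2.
The radius of convergence is the smallest modulus among the singular points: 3/2.
At the order-3 pole 3/2 set g(u) = (u - (3/2))^3*f(u) = -6*u**2/25 + 5*u/13 - 27/7.
Order-3 pole: residue = g''(a)/2; g''(3/2) = -12/25, so the residue is -6/25.

Radius of convergence at 0: 3/2.
At 3/2: a pole of order 3; residue -6/25.


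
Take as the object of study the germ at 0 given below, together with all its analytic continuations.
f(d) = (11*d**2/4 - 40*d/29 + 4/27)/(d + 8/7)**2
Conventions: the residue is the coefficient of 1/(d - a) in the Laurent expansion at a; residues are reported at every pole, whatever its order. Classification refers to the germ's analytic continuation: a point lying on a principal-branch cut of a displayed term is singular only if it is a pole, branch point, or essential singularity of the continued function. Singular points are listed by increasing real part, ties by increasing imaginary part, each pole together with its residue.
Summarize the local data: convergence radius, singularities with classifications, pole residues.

Denominator factor (d + 8/7)^2: pole of order 2 at -8/7, modulus 8/7.
The radius of convergence is the smallest modulus among the singular points: 8/7.
At the order-2 pole -8/7 set g(d) = (d - (-8/7))^2*f(d) = 11*d**2/4 - 40*d/29 + 4/27.
Order-2 pole: residue = g'(a); g'(-8/7) = -1556/203, so the residue is -1556/203.

Radius of convergence at 0: 8/7.
At -8/7: a pole of order 2; residue -1556/203.


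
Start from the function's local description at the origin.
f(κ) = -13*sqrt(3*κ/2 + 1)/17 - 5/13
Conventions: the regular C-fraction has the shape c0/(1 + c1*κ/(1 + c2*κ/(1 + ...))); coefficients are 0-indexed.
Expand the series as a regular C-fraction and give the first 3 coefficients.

Taylor coefficients (expand at 0): a_0 = -254/221, a_1 = -39/68, a_2 = 117/544.
c0 = a_0 = -254/221. Peel one level at a time: if S = 1 + c*κ/S' with S'(0) = 1, then c is the κ-coefficient of S and S' = c*κ/(S - 1).
S_1 = c0/f = 1 + (-507/1016)*κ + (56277/129032)*κ^2 + ...; c1 = -507/1016.
S_2 = c1*κ/(S_1 - 1) = 1 + (111/127)*κ + ...; c2 = 111/127.

The regular C-fraction coefficients are [-254/221, -507/1016, 111/127].


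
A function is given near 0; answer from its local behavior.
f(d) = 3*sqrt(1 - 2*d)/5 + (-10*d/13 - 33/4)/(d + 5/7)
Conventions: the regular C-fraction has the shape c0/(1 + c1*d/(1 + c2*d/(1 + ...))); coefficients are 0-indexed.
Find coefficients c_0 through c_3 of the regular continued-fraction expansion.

Taylor coefficients (expand at 0): a_0 = -219/20, a_1 = 18841/1300, a_2 = -139297/6500, a_3 = 951679/32500.
c0 = a_0 = -219/20. Peel one level at a time: if S = 1 + c*d/S' with S'(0) = 1, then c is the d-coefficient of S and S' = c*d/(S - 1).
S_1 = c0/f = 1 + (18841/14235)*d + (-41595278/202635225)*d^2 + ...; c1 = 18841/14235.
S_2 = c1*d/(S_1 - 1) = 1 + (41595278/268201635)*d + (294614034/1774916405)*d^2 + ...; c2 = 41595278/268201635.
S_3 = c2*d/(S_2 - 1) = 1 + (-419383077399/391848316399)*d + ...; c3 = -419383077399/391848316399.

The regular C-fraction coefficients are [-219/20, 18841/14235, 41595278/268201635, -419383077399/391848316399].


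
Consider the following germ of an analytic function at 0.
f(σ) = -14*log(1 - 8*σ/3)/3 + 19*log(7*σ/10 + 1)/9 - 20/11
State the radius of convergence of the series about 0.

Branch term (19/9)*log(1 - σ/(-10/7)): its argument vanishes at σ = -10/7, a logarithmic branch point, modulus 10/7.
Branch term (-14/3)*log(1 - σ/(3/8)): its argument vanishes at σ = 3/8, a logarithmic branch point, modulus 3/8.
The radius of convergence is the smallest modulus among the singular points: 3/8.

The radius of convergence is 3/8.


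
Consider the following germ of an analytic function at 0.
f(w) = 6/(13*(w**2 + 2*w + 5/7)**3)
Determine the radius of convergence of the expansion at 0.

Denominator factor (w**2 + 2*w + 5/7)^3: discriminant 8/7, real irrational roots -1 + (1/7)*sqrt(14) and -1 - (1/7)*sqrt(14); poles of order 3, moduli 1 - (1/7)*sqrt(14) and 1 + (1/7)*sqrt(14).
The radius of convergence is the smallest modulus among the singular points: 1 - (1/7)*sqrt(14).

The radius of convergence is 1 - (1/7)*sqrt(14).


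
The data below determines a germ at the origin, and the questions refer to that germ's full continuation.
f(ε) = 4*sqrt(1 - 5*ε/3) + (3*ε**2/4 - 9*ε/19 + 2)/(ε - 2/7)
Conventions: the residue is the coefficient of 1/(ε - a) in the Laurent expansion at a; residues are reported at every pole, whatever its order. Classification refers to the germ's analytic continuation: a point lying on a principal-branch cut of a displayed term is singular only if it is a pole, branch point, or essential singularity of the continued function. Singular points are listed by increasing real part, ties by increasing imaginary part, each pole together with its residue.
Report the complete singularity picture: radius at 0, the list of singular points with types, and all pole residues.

Radius of convergence at 0: 2/7.
At 2/7: a pole of order 1; residue 1793/931.
At 3/5: an algebraic (square-root) branch point.

Denominator factor (ε - 2/7): pole of order 1 at 2/7, modulus 2/7.
Branch term (4)*sqrt(1 - ε/(3/5)): its argument vanishes at ε = 3/5, a square-root branch point, modulus 3/5.
The radius of convergence is the smallest modulus among the singular points: 2/7.
The branch term is analytic at 2/7 and contributes nothing to the residue; only the rational part matters.
At the order-1 pole 2/7 set g(ε) = (ε - (2/7))*(rational part) = 3*ε**2/4 - 9*ε/19 + 2.
Simple pole: residue = g(a) at a = 2/7, which is 1793/931.
List the singular points by increasing real part (a conjugate pair: the negative imaginary part first).


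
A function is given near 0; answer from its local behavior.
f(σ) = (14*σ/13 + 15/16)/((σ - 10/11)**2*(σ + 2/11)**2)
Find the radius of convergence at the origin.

Denominator factor (σ + 2/11)^2: pole of order 2 at -2/11, modulus 2/11.
Denominator factor (σ - 10/11)^2: pole of order 2 at 10/11, modulus 10/11.
The radius of convergence is the smallest modulus among the singular points: 2/11.

The radius of convergence is 2/11.


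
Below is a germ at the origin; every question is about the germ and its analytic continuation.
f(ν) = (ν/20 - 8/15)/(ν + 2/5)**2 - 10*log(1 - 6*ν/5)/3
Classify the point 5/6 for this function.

The point is a logarithmic branch point.

The term (-10/3)*log(1 - ν/(5/6)) has argument 1 - 5/6/(5/6) = 0 at 5/6: a logarithmic (infinitely-sheeted) branch point; the remaining terms are analytic or single-valued there.


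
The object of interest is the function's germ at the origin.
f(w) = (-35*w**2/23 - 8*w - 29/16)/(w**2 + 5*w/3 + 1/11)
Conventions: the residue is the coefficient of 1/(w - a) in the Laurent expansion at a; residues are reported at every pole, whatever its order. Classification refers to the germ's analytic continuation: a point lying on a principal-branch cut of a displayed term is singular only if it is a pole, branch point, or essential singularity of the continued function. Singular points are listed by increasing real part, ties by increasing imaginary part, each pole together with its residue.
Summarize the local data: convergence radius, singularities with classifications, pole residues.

Radius of convergence at 0: 5/6 - (1/66)*sqrt(2629).
At -5/6 - (1/66)*sqrt(2629): a pole of order 1; residue -377/138 - (104887/2902416)*sqrt(2629).
At -5/6 + (1/66)*sqrt(2629): a pole of order 1; residue -377/138 + (104887/2902416)*sqrt(2629).

Denominator factor (w**2 + 5*w/3 + 1/11): discriminant 239/99, real irrational roots -5/6 + (1/66)*sqrt(2629) and -5/6 - (1/66)*sqrt(2629); poles of order 1, moduli 5/6 - (1/66)*sqrt(2629) and 5/6 + (1/66)*sqrt(2629).
The radius of convergence is the smallest modulus among the singular points: 5/6 - (1/66)*sqrt(2629).
The factor w**2 + 5*w/3 + 1/11 splits as (w - a)(w - a') with a = -5/6 - (1/66)*sqrt(2629), a' = -5/6 + (1/66)*sqrt(2629). At the order-1 pole a set g(w) = (w - a)*f(w) = [-35*w**2/23 - 8*w - 29/16] / (w - a').
Simple pole: residue = g(a) at a = -5/6 - (1/66)*sqrt(2629), which is -377/138 - (104887/2902416)*sqrt(2629).
The factor w**2 + 5*w/3 + 1/11 splits as (w - a)(w - a') with a = -5/6 + (1/66)*sqrt(2629), a' = -5/6 - (1/66)*sqrt(2629). At the order-1 pole a set g(w) = (w - a)*f(w) = [-35*w**2/23 - 8*w - 29/16] / (w - a').
Simple pole: residue = g(a) at a = -5/6 + (1/66)*sqrt(2629), which is -377/138 + (104887/2902416)*sqrt(2629).
List the singular points by increasing real part (a conjugate pair: the negative imaginary part first).


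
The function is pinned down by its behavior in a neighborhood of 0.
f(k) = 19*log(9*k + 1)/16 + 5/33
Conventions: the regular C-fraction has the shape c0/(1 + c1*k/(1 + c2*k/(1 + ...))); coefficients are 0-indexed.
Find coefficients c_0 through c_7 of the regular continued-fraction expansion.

Taylor coefficients (expand at 0): a_0 = 5/33, a_1 = 171/16, a_2 = -1539/32, a_3 = 4617/16, a_4 = -124659/64, a_5 = 1121931/80, a_6 = -3365793/32, a_7 = 90876411/112.
c0 = a_0 = 5/33. Peel one level at a time: if S = 1 + c*k/S' with S'(0) = 1, then c is the k-coefficient of S and S' = c*k/(S - 1).
S_1 = c0/f = 1 + (-5643/80)*k + (33874929/6400)*k^2 + ...; c1 = -5643/80.
S_2 = c1*k/(S_1 - 1) = 1 + (6003/80)*k + (-27/4)*k^2 + ...; c2 = 6003/80.
S_3 = c2*k/(S_2 - 1) = 1 + (60/667)*k + (-176490/444889)*k^2 + ...; c3 = 60/667.
S_4 = c3*k/(S_3 - 1) = 1 + (5883/1334)*k + (-27/5)*k^2 + ...; c4 = 5883/1334.
S_5 = c4*k/(S_4 - 1) = 1 + (12006/9805)*k + (-385590699/96138025)*k^2 + ...; c5 = 12006/9805.
S_6 = c5*k/(S_5 - 1) = 1 + (64233/19610)*k + (-729/140)*k^2 + ...; c6 = 64233/19610.
S_7 = c6*k/(S_6 - 1) = 1 + (17649/11102)*k + ...; c7 = 17649/11102.

The regular C-fraction coefficients are [5/33, -5643/80, 6003/80, 60/667, 5883/1334, 12006/9805, 64233/19610, 17649/11102].


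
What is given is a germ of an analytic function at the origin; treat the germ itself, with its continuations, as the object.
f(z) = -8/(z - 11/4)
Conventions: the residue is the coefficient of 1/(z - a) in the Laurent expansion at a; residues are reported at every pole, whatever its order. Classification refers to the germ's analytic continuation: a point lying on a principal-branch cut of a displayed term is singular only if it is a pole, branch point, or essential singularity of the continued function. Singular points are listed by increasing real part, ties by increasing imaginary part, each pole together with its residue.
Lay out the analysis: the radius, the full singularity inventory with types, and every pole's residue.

Radius of convergence at 0: 11/4.
At 11/4: a pole of order 1; residue -8.

Denominator factor (z - 11/4): pole of order 1 at 11/4, modulus 11/4.
The radius of convergence is the smallest modulus among the singular points: 11/4.
At the order-1 pole 11/4 set g(z) = (z - (11/4))*f(z) = -8.
Simple pole: residue = g(a) at a = 11/4, which is -8.


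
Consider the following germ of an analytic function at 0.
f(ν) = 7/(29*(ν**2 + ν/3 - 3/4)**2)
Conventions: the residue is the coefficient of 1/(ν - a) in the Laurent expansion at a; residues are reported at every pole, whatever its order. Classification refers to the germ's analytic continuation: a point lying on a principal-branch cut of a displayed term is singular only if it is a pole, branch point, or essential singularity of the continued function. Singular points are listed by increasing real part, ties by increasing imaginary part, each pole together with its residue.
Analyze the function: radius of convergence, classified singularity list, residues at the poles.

Denominator factor (ν**2 + ν/3 - 3/4)^2: discriminant 28/9, real irrational roots -1/6 + (1/3)*sqrt(7) and -1/6 - (1/3)*sqrt(7); poles of order 2, moduli -1/6 + (1/3)*sqrt(7) and 1/6 + (1/3)*sqrt(7).
The radius of convergence is the smallest modulus among the singular points: -1/6 + (1/3)*sqrt(7).
The factor ν**2 + ν/3 - 3/4 splits as (ν - a)(ν - a') with a = -1/6 - (1/3)*sqrt(7), a' = -1/6 + (1/3)*sqrt(7). At the order-2 pole a set g(ν) = (ν - a)^2*f(ν) = [7/29] / (ν - a')^2.
Order-2 pole: residue = g'(a); g'(-1/6 - (1/3)*sqrt(7)) = (27/812)*sqrt(7), so the residue is (27/812)*sqrt(7).
The factor ν**2 + ν/3 - 3/4 splits as (ν - a)(ν - a') with a = -1/6 + (1/3)*sqrt(7), a' = -1/6 - (1/3)*sqrt(7). At the order-2 pole a set g(ν) = (ν - a)^2*f(ν) = [7/29] / (ν - a')^2.
Order-2 pole: residue = g'(a); g'(-1/6 + (1/3)*sqrt(7)) = -(27/812)*sqrt(7), so the residue is -(27/812)*sqrt(7).
List the singular points by increasing real part (a conjugate pair: the negative imaginary part first).

Radius of convergence at 0: -1/6 + (1/3)*sqrt(7).
At -1/6 - (1/3)*sqrt(7): a pole of order 2; residue (27/812)*sqrt(7).
At -1/6 + (1/3)*sqrt(7): a pole of order 2; residue -(27/812)*sqrt(7).


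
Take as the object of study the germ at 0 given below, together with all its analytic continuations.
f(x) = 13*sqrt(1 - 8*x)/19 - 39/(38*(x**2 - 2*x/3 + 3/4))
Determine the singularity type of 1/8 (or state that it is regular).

The term (13/19)*sqrt(1 - x/(1/8)) has argument 1 - 1/8/(1/8) = 0 at 1/8: a square-root (algebraic, two-sheeted) branch point; the remaining terms are analytic or single-valued there.

The point is an algebraic (square-root) branch point.


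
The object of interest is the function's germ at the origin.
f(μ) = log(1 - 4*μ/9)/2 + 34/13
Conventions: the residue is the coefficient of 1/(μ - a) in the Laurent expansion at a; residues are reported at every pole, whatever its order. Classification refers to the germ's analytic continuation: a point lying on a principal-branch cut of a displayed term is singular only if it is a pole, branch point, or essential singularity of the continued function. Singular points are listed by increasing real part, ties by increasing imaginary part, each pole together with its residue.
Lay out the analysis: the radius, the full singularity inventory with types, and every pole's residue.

Radius of convergence at 0: 9/4.
At 9/4: a logarithmic branch point.

Branch term (1/2)*log(1 - μ/(9/4)): its argument vanishes at μ = 9/4, a logarithmic branch point, modulus 9/4.
The radius of convergence is the smallest modulus among the singular points: 9/4.


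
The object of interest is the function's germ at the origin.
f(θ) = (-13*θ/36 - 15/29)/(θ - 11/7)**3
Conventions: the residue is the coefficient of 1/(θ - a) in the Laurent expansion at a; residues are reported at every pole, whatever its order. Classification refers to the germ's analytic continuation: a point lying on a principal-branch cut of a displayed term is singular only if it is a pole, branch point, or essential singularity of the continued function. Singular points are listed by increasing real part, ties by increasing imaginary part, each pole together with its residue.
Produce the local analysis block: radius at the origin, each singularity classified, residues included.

Denominator factor (θ - 11/7)^3: pole of order 3 at 11/7, modulus 11/7.
The radius of convergence is the smallest modulus among the singular points: 11/7.
At the order-3 pole 11/7 set g(θ) = (θ - (11/7))^3*f(θ) = -13*θ/36 - 15/29.
Order-3 pole: residue = g''(a)/2; g''(11/7) = 0, so the residue is 0.

Radius of convergence at 0: 11/7.
At 11/7: a pole of order 3; residue 0.


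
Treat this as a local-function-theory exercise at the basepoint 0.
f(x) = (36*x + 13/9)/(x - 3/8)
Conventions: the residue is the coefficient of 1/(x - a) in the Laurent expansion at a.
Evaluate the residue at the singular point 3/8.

The residue is 269/18.

At the order-1 pole 3/8 set g(x) = (x - (3/8))*f(x) = 36*x + 13/9.
Simple pole: residue = g(a) at a = 3/8, which is 269/18.


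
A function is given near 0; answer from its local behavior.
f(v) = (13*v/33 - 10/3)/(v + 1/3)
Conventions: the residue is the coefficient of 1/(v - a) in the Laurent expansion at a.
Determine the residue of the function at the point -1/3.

The residue is -343/99.

At the order-1 pole -1/3 set g(v) = (v - (-1/3))*f(v) = 13*v/33 - 10/3.
Simple pole: residue = g(a) at a = -1/3, which is -343/99.


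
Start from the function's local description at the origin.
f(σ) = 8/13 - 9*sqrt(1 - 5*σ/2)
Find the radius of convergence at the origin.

The radius of convergence is 2/5.

Branch term (-9)*sqrt(1 - σ/(2/5)): its argument vanishes at σ = 2/5, a square-root branch point, modulus 2/5.
The radius of convergence is the smallest modulus among the singular points: 2/5.


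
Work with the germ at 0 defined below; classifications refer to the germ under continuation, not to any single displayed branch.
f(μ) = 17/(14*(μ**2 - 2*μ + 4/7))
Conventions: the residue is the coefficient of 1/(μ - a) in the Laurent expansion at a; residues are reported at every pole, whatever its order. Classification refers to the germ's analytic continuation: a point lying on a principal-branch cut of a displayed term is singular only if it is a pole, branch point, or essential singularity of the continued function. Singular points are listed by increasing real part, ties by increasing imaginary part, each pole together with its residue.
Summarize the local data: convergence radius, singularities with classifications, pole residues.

Radius of convergence at 0: 1 - (1/7)*sqrt(21).
At 1 - (1/7)*sqrt(21): a pole of order 1; residue -(17/84)*sqrt(21).
At 1 + (1/7)*sqrt(21): a pole of order 1; residue (17/84)*sqrt(21).


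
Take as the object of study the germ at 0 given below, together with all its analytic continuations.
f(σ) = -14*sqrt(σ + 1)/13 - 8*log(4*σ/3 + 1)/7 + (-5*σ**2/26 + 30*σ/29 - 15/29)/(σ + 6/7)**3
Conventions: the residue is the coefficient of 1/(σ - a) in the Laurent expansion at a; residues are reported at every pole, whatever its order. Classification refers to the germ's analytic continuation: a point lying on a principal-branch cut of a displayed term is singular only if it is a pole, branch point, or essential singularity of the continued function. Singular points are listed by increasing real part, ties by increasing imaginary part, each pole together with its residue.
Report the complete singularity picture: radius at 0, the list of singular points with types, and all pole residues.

Denominator factor (σ + 6/7)^3: pole of order 3 at -6/7, modulus 6/7.
Branch term (-14/13)*sqrt(1 - σ/(-1)): its argument vanishes at σ = -1, a square-root branch point, modulus 1.
Branch term (-8/7)*log(1 - σ/(-3/4)): its argument vanishes at σ = -3/4, a logarithmic branch point, modulus 3/4.
The radius of convergence is the smallest modulus among the singular points: 3/4.
The branch terms are analytic at -6/7 and contribute nothing to the residue; only the rational part matters.
At the order-3 pole -6/7 set g(σ) = (σ - (-6/7))^3*(rational part) = -5*σ**2/26 + 30*σ/29 - 15/29.
Order-3 pole: residue = g''(a)/2; g''(-6/7) = -5/13, so the residue is -5/26.
List the singular points by increasing real part (a conjugate pair: the negative imaginary part first).

Radius of convergence at 0: 3/4.
At -1: an algebraic (square-root) branch point.
At -6/7: a pole of order 3; residue -5/26.
At -3/4: a logarithmic branch point.


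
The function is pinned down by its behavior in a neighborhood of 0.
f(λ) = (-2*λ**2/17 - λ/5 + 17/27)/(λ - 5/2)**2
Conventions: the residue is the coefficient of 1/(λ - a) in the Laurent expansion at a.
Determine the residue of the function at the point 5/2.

At the order-2 pole 5/2 set g(λ) = (λ - (5/2))^2*f(λ) = -2*λ**2/17 - λ/5 + 17/27.
Order-2 pole: residue = g'(a); g'(5/2) = -67/85, so the residue is -67/85.

The residue is -67/85.
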